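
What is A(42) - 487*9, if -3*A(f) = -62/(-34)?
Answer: -223564/51 ≈ -4383.6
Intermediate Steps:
A(f) = -31/51 (A(f) = -(-62)/(3*(-34)) = -(-62)*(-1)/(3*34) = -⅓*31/17 = -31/51)
A(42) - 487*9 = -31/51 - 487*9 = -31/51 - 4383 = -223564/51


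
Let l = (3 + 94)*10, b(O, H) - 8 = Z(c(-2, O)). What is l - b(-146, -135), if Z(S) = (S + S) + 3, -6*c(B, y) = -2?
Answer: 2875/3 ≈ 958.33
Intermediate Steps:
c(B, y) = ⅓ (c(B, y) = -⅙*(-2) = ⅓)
Z(S) = 3 + 2*S (Z(S) = 2*S + 3 = 3 + 2*S)
b(O, H) = 35/3 (b(O, H) = 8 + (3 + 2*(⅓)) = 8 + (3 + ⅔) = 8 + 11/3 = 35/3)
l = 970 (l = 97*10 = 970)
l - b(-146, -135) = 970 - 1*35/3 = 970 - 35/3 = 2875/3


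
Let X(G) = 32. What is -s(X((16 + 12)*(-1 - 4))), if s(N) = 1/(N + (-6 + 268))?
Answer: -1/294 ≈ -0.0034014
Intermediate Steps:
s(N) = 1/(262 + N) (s(N) = 1/(N + 262) = 1/(262 + N))
-s(X((16 + 12)*(-1 - 4))) = -1/(262 + 32) = -1/294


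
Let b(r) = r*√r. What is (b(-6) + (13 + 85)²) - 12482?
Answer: -2878 - 6*I*√6 ≈ -2878.0 - 14.697*I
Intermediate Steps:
b(r) = r^(3/2)
(b(-6) + (13 + 85)²) - 12482 = ((-6)^(3/2) + (13 + 85)²) - 12482 = (-6*I*√6 + 98²) - 12482 = (-6*I*√6 + 9604) - 12482 = (9604 - 6*I*√6) - 12482 = -2878 - 6*I*√6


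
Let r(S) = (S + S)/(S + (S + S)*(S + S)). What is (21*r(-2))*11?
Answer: -66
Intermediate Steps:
r(S) = 2*S/(S + 4*S**2) (r(S) = (2*S)/(S + (2*S)*(2*S)) = (2*S)/(S + 4*S**2) = 2*S/(S + 4*S**2))
(21*r(-2))*11 = (21*(2/(1 + 4*(-2))))*11 = (21*(2/(1 - 8)))*11 = (21*(2/(-7)))*11 = (21*(2*(-1/7)))*11 = (21*(-2/7))*11 = -6*11 = -66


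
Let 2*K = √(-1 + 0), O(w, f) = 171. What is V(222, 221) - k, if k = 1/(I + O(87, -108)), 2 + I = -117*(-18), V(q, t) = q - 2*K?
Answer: 505049/2275 - I ≈ 222.0 - 1.0*I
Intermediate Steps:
K = I/2 (K = √(-1 + 0)/2 = √(-1)/2 = I/2 ≈ 0.5*I)
V(q, t) = q - I
I = 2104 (I = -2 - 117*(-18) = -2 + 2106 = 2104)
k = 1/2275 (k = 1/(2104 + 171) = 1/2275 ≈ 0.00043956)
V(222, 221) - k = (222 - I) - 1*1/2275 = (222 - I) - 1/2275 = 505049/2275 - I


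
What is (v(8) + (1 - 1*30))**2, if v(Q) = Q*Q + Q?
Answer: 1849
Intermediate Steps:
v(Q) = Q + Q**2 (v(Q) = Q**2 + Q = Q + Q**2)
(v(8) + (1 - 1*30))**2 = (8*(1 + 8) + (1 - 1*30))**2 = (8*9 + (1 - 30))**2 = (72 - 29)**2 = 43**2 = 1849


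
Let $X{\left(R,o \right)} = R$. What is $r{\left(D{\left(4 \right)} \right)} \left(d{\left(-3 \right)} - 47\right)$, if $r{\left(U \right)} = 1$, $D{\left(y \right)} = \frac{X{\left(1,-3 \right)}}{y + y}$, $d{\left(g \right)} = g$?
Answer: $-50$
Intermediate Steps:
$D{\left(y \right)} = \frac{1}{2 y}$ ($D{\left(y \right)} = \frac{1}{y + y} 1 = \frac{1}{2 y} 1 = \frac{1}{2 y}$)
$r{\left(D{\left(4 \right)} \right)} \left(d{\left(-3 \right)} - 47\right) = 1 \left(-3 - 47\right) = 1 \left(-50\right) = -50$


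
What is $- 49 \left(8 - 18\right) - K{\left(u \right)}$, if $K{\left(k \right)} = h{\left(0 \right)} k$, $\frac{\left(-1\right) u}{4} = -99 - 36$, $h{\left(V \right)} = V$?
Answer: $490$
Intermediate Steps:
$u = 540$ ($u = - 4 \left(-99 - 36\right) = \left(-4\right) \left(-135\right) = 540$)
$K{\left(k \right)} = 0$ ($K{\left(k \right)} = 0 k = 0$)
$- 49 \left(8 - 18\right) - K{\left(u \right)} = - 49 \left(8 - 18\right) - 0 = \left(-49\right) \left(-10\right) + 0 = 490 + 0 = 490$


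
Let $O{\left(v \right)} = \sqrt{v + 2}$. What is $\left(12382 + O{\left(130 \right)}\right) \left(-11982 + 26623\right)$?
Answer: $181284862 + 29282 \sqrt{33} \approx 1.8145 \cdot 10^{8}$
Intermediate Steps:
$O{\left(v \right)} = \sqrt{2 + v}$
$\left(12382 + O{\left(130 \right)}\right) \left(-11982 + 26623\right) = \left(12382 + \sqrt{2 + 130}\right) \left(-11982 + 26623\right) = \left(12382 + \sqrt{132}\right) 14641 = \left(12382 + 2 \sqrt{33}\right) 14641 = 181284862 + 29282 \sqrt{33}$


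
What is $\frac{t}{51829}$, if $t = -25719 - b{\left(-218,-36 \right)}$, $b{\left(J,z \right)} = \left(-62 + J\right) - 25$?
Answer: $- \frac{25414}{51829} \approx -0.49034$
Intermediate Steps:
$b{\left(J,z \right)} = -87 + J$
$t = -25414$ ($t = -25719 - \left(-87 - 218\right) = -25719 - -305 = -25719 + 305 = -25414$)
$\frac{t}{51829} = - \frac{25414}{51829}$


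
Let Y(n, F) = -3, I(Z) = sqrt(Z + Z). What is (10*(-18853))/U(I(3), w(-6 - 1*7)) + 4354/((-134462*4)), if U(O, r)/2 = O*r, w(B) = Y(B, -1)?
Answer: -2177/268924 + 94265*sqrt(6)/18 ≈ 12828.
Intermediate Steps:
I(Z) = sqrt(2)*sqrt(Z) (I(Z) = sqrt(2*Z) = sqrt(2)*sqrt(Z))
w(B) = -3
U(O, r) = 2*O*r (U(O, r) = 2*(O*r) = 2*O*r)
(10*(-18853))/U(I(3), w(-6 - 1*7)) + 4354/((-134462*4)) = (10*(-18853))/((2*(sqrt(2)*sqrt(3))*(-3))) + 4354/((-134462*4)) = -188530*(-sqrt(6)/36) + 4354/(-537848) = -188530*(-sqrt(6)/36) + 4354*(-1/537848) = -(-94265)*sqrt(6)/18 - 2177/268924 = 94265*sqrt(6)/18 - 2177/268924 = -2177/268924 + 94265*sqrt(6)/18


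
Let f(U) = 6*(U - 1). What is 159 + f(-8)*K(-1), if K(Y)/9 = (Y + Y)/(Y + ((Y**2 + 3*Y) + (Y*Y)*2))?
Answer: -813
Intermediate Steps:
f(U) = -6 + 6*U (f(U) = 6*(-1 + U) = -6 + 6*U)
K(Y) = 18*Y/(3*Y**2 + 4*Y) (K(Y) = 9*((Y + Y)/(Y + ((Y**2 + 3*Y) + (Y*Y)*2))) = 9*((2*Y)/(Y + ((Y**2 + 3*Y) + Y**2*2))) = 9*((2*Y)/(Y + ((Y**2 + 3*Y) + 2*Y**2))) = 9*((2*Y)/(Y + (3*Y + 3*Y**2))) = 9*((2*Y)/(3*Y**2 + 4*Y)) = 9*(2*Y/(3*Y**2 + 4*Y)) = 18*Y/(3*Y**2 + 4*Y))
159 + f(-8)*K(-1) = 159 + (-6 + 6*(-8))*(18/(4 + 3*(-1))) = 159 + (-6 - 48)*(18/(4 - 3)) = 159 - 972/1 = 159 - 972 = -813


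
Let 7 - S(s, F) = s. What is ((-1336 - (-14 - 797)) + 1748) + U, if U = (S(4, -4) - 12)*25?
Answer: 998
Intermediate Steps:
S(s, F) = 7 - s
U = -225 (U = ((7 - 1*4) - 12)*25 = ((7 - 4) - 12)*25 = (3 - 12)*25 = -9*25 = -225)
((-1336 - (-14 - 797)) + 1748) + U = ((-1336 - (-14 - 797)) + 1748) - 225 = ((-1336 - 1*(-811)) + 1748) - 225 = ((-1336 + 811) + 1748) - 225 = (-525 + 1748) - 225 = 1223 - 225 = 998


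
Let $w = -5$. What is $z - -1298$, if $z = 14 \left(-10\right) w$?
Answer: $1998$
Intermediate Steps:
$z = 700$ ($z = 14 \left(-10\right) \left(-5\right) = \left(-140\right) \left(-5\right) = 700$)
$z - -1298 = 700 - -1298 = 700 + \left(1400 - 102\right) = 700 + 1298 = 1998$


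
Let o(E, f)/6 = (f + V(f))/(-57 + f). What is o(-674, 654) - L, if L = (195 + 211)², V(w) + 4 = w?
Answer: -32799756/199 ≈ -1.6482e+5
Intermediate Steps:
V(w) = -4 + w
L = 164836 (L = 406² = 164836)
o(E, f) = 6*(-4 + 2*f)/(-57 + f) (o(E, f) = 6*((f + (-4 + f))/(-57 + f)) = 6*((-4 + 2*f)/(-57 + f)) = 6*(-4 + 2*f)/(-57 + f))
o(-674, 654) - L = 12*(-2 + 654)/(-57 + 654) - 1*164836 = 12*652/597 - 164836 = 12*(1/597)*652 - 164836 = 2608/199 - 164836 = -32799756/199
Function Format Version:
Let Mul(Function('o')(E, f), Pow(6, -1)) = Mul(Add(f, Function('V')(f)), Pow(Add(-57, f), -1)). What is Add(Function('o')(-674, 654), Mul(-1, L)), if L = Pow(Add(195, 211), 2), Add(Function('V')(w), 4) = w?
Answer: Rational(-32799756, 199) ≈ -1.6482e+5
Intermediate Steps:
Function('V')(w) = Add(-4, w)
L = 164836 (L = Pow(406, 2) = 164836)
Function('o')(E, f) = Mul(6, Pow(Add(-57, f), -1), Add(-4, Mul(2, f))) (Function('o')(E, f) = Mul(6, Mul(Add(f, Add(-4, f)), Pow(Add(-57, f), -1))) = Mul(6, Mul(Add(-4, Mul(2, f)), Pow(Add(-57, f), -1))) = Mul(6, Mul(Pow(Add(-57, f), -1), Add(-4, Mul(2, f)))) = Mul(6, Pow(Add(-57, f), -1), Add(-4, Mul(2, f))))
Add(Function('o')(-674, 654), Mul(-1, L)) = Add(Mul(12, Pow(Add(-57, 654), -1), Add(-2, 654)), Mul(-1, 164836)) = Add(Mul(12, Pow(597, -1), 652), -164836) = Add(Mul(12, Rational(1, 597), 652), -164836) = Add(Rational(2608, 199), -164836) = Rational(-32799756, 199)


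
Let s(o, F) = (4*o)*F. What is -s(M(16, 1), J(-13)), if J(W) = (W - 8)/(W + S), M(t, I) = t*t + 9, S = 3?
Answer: -2226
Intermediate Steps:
M(t, I) = 9 + t² (M(t, I) = t² + 9 = 9 + t²)
J(W) = (-8 + W)/(3 + W) (J(W) = (W - 8)/(W + 3) = (-8 + W)/(3 + W))
s(o, F) = 4*F*o
-s(M(16, 1), J(-13)) = -4*(-8 - 13)/(3 - 13)*(9 + 16²) = -4*-21/(-10)*(9 + 256) = -4*(-⅒*(-21))*265 = -4*21*265/10 = -1*2226 = -2226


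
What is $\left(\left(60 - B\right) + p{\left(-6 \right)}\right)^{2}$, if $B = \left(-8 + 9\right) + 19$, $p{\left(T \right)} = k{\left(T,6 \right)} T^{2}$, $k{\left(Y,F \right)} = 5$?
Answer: $48400$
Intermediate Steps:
$p{\left(T \right)} = 5 T^{2}$
$B = 20$ ($B = 1 + 19 = 20$)
$\left(\left(60 - B\right) + p{\left(-6 \right)}\right)^{2} = \left(\left(60 - 20\right) + 5 \left(-6\right)^{2}\right)^{2} = \left(\left(60 - 20\right) + 5 \cdot 36\right)^{2} = \left(40 + 180\right)^{2} = 220^{2} = 48400$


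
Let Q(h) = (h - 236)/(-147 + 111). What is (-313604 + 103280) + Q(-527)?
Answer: -7570901/36 ≈ -2.1030e+5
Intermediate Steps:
Q(h) = 59/9 - h/36 (Q(h) = (-236 + h)/(-36) = (-236 + h)*(-1/36) = 59/9 - h/36)
(-313604 + 103280) + Q(-527) = (-313604 + 103280) + (59/9 - 1/36*(-527)) = -210324 + (59/9 + 527/36) = -210324 + 763/36 = -7570901/36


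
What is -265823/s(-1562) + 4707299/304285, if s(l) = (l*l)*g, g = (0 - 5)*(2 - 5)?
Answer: 34439048473757/2227223794620 ≈ 15.463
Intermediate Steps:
g = 15 (g = -5*(-3) = 15)
s(l) = 15*l**2 (s(l) = (l*l)*15 = l**2*15 = 15*l**2)
-265823/s(-1562) + 4707299/304285 = -265823/(15*(-1562)**2) + 4707299/304285 = -265823/(15*2439844) + 4707299*(1/304285) = -265823/36597660 + 4707299/304285 = 34439048473757/2227223794620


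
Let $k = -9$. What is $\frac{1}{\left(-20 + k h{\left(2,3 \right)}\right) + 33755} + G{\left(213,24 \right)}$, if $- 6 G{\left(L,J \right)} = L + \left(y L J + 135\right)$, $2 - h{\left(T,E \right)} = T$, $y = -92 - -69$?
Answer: $\frac{659114431}{33735} \approx 19538.0$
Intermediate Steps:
$y = -23$ ($y = -92 + 69 = -23$)
$h{\left(T,E \right)} = 2 - T$
$G{\left(L,J \right)} = - \frac{45}{2} - \frac{L}{6} + \frac{23 J L}{6}$ ($G{\left(L,J \right)} = - \frac{L + \left(- 23 L J + 135\right)}{6} = - \frac{L - \left(-135 + 23 J L\right)}{6} = - \frac{135 + L - 23 J L}{6} = - \frac{45}{2} - \frac{L}{6} + \frac{23 J L}{6}$)
$\frac{1}{\left(-20 + k h{\left(2,3 \right)}\right) + 33755} + G{\left(213,24 \right)} = \frac{1}{\left(-20 - 9 \left(2 - 2\right)\right) + 33755} - \left(58 - 19596\right) = \frac{1}{\left(-20 - 9 \left(2 - 2\right)\right) + 33755} - -19538 = \frac{1}{\left(-20 - 0\right) + 33755} + 19538 = \frac{1}{\left(-20 + 0\right) + 33755} + 19538 = \frac{1}{-20 + 33755} + 19538 = \frac{1}{33735} + 19538 = \frac{659114431}{33735}$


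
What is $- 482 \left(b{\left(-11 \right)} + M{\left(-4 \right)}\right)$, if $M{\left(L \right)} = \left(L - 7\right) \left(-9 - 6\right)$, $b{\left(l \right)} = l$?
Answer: $-74228$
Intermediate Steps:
$M{\left(L \right)} = 105 - 15 L$ ($M{\left(L \right)} = \left(-7 + L\right) \left(-15\right) = 105 - 15 L$)
$- 482 \left(b{\left(-11 \right)} + M{\left(-4 \right)}\right) = - 482 \left(-11 + \left(105 - -60\right)\right) = - 482 \left(-11 + \left(105 + 60\right)\right) = - 482 \left(-11 + 165\right) = \left(-482\right) 154 = -74228$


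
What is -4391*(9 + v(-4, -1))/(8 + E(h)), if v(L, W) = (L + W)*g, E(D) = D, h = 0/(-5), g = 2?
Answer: 4391/8 ≈ 548.88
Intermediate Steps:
h = 0 (h = 0*(-⅕) = 0)
v(L, W) = 2*L + 2*W (v(L, W) = (L + W)*2 = 2*L + 2*W)
-4391*(9 + v(-4, -1))/(8 + E(h)) = -4391*(9 + (2*(-4) + 2*(-1)))/(8 + 0) = -4391*(9 + (-8 - 2))/8 = -4391*(9 - 10)/8 = -(-4391)/8 = -4391*(-⅛) = 4391/8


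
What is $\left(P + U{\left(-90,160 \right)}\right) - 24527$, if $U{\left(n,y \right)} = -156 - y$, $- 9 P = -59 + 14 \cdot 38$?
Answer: $- \frac{224060}{9} \approx -24896.0$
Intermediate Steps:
$P = - \frac{473}{9}$ ($P = - \frac{-59 + 14 \cdot 38}{9} = - \frac{-59 + 532}{9} = \left(- \frac{1}{9}\right) 473 = - \frac{473}{9} \approx -52.556$)
$\left(P + U{\left(-90,160 \right)}\right) - 24527 = \left(- \frac{473}{9} - 316\right) - 24527 = - \frac{3317}{9} - 24527 = - \frac{224060}{9}$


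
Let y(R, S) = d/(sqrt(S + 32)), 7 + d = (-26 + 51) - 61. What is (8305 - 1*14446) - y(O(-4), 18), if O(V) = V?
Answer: -6141 + 43*sqrt(2)/10 ≈ -6134.9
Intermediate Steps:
d = -43 (d = -7 + ((-26 + 51) - 61) = -7 + (25 - 61) = -7 - 36 = -43)
y(R, S) = -43/sqrt(32 + S) (y(R, S) = -43/sqrt(S + 32) = -43/sqrt(32 + S))
(8305 - 1*14446) - y(O(-4), 18) = (8305 - 1*14446) - (-43)/sqrt(32 + 18) = (8305 - 14446) - (-43)/sqrt(50) = -6141 - (-43)*sqrt(2)/10 = -6141 + 43*sqrt(2)/10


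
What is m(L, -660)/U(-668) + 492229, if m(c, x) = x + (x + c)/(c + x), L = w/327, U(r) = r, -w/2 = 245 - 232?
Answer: 328809631/668 ≈ 4.9223e+5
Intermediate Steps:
w = -26 (w = -2*(245 - 232) = -2*13 = -26)
L = -26/327 ≈ -0.079511
m(c, x) = 1 + x (m(c, x) = x + (c + x)/(c + x) = x + 1 = 1 + x)
m(L, -660)/U(-668) + 492229 = (1 - 660)/(-668) + 492229 = -659*(-1/668) + 492229 = 659/668 + 492229 = 328809631/668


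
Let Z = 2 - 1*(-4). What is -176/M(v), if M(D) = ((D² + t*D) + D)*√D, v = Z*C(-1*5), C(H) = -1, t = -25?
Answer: 22*I*√6/135 ≈ 0.39918*I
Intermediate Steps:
Z = 6 (Z = 2 + 4 = 6)
v = -6 (v = 6*(-1) = -6)
M(D) = √D*(D² - 24*D) (M(D) = ((D² - 25*D) + D)*√D = (D² - 24*D)*√D = √D*(D² - 24*D))
-176/M(v) = -176*I*√6/(36*(-24 - 6)) = -176*(-I*√6/1080) = -(-22)*I*√6/135 = 22*I*√6/135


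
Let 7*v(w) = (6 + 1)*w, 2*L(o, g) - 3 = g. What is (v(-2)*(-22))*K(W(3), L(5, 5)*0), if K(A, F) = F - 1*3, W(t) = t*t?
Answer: -132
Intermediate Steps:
W(t) = t²
L(o, g) = 3/2 + g/2
v(w) = w (v(w) = ((6 + 1)*w)/7 = (7*w)/7 = w)
K(A, F) = -3 + F (K(A, F) = F - 3 = -3 + F)
(v(-2)*(-22))*K(W(3), L(5, 5)*0) = (-2*(-22))*(-3 + (3/2 + (½)*5)*0) = 44*(-3 + (3/2 + 5/2)*0) = 44*(-3 + 4*0) = 44*(-3 + 0) = 44*(-3) = -132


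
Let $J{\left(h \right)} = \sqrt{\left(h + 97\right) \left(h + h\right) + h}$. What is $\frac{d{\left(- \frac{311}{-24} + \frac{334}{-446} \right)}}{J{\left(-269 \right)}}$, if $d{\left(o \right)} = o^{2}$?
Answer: $\frac{87142225 \sqrt{1883}}{7705210176} \approx 0.49076$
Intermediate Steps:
$J{\left(h \right)} = \sqrt{h + 2 h \left(97 + h\right)}$ ($J{\left(h \right)} = \sqrt{\left(97 + h\right) 2 h + h} = \sqrt{2 h \left(97 + h\right) + h} = \sqrt{h + 2 h \left(97 + h\right)}$)
$\frac{d{\left(- \frac{311}{-24} + \frac{334}{-446} \right)}}{J{\left(-269 \right)}} = \frac{\left(- \frac{311}{-24} + \frac{334}{-446}\right)^{2}}{\sqrt{- 269 \left(195 + 2 \left(-269\right)\right)}} = \frac{\left(\left(-311\right) \left(- \frac{1}{24}\right) + 334 \left(- \frac{1}{446}\right)\right)^{2}}{\sqrt{- 269 \left(195 - 538\right)}} = \frac{\left(\frac{311}{24} - \frac{167}{223}\right)^{2}}{\sqrt{\left(-269\right) \left(-343\right)}} = \frac{\left(\frac{65345}{5352}\right)^{2}}{\sqrt{92267}} = \frac{4269969025}{28643904 \cdot 7 \sqrt{1883}} = \frac{4269969025 \frac{\sqrt{1883}}{13181}}{28643904} = \frac{87142225 \sqrt{1883}}{7705210176}$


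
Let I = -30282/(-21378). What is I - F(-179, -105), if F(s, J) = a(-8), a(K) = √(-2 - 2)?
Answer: 721/509 - 2*I ≈ 1.4165 - 2.0*I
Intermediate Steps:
a(K) = 2*I (a(K) = √(-4) = 2*I)
F(s, J) = 2*I
I = 721/509 (I = -30282*(-1/21378) = 721/509 ≈ 1.4165)
I - F(-179, -105) = 721/509 - 2*I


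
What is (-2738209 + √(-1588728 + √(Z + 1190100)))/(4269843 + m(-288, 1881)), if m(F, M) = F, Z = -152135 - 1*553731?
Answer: -2738209/4269555 + I*√(1588728 - √484234)/4269555 ≈ -0.64133 + 0.00029515*I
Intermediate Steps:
Z = -705866 (Z = -152135 - 553731 = -705866)
(-2738209 + √(-1588728 + √(Z + 1190100)))/(4269843 + m(-288, 1881)) = (-2738209 + √(-1588728 + √(-705866 + 1190100)))/(4269843 - 288) = (-2738209 + √(-1588728 + √484234))/4269555 = (-2738209 + √(-1588728 + √484234))*(1/4269555) = -2738209/4269555 + √(-1588728 + √484234)/4269555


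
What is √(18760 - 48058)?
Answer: I*√29298 ≈ 171.17*I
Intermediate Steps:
√(18760 - 48058) = √(-29298) = I*√29298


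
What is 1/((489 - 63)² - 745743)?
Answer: -1/564267 ≈ -1.7722e-6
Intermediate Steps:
1/((489 - 63)² - 745743) = 1/(426² - 745743) = 1/(181476 - 745743) = 1/(-564267) = -1/564267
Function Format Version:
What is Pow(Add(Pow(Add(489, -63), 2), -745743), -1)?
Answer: Rational(-1, 564267) ≈ -1.7722e-6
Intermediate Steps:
Pow(Add(Pow(Add(489, -63), 2), -745743), -1) = Pow(Add(Pow(426, 2), -745743), -1) = Pow(Add(181476, -745743), -1) = Pow(-564267, -1) = Rational(-1, 564267)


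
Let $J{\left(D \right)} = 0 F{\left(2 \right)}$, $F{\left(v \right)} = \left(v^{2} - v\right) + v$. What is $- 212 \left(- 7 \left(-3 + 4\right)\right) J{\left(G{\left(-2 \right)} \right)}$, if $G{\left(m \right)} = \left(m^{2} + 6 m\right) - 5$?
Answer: $0$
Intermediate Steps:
$F{\left(v \right)} = v^{2}$
$G{\left(m \right)} = -5 + m^{2} + 6 m$
$J{\left(D \right)} = 0$ ($J{\left(D \right)} = 0 \cdot 2^{2} = 0 \cdot 4 = 0$)
$- 212 \left(- 7 \left(-3 + 4\right)\right) J{\left(G{\left(-2 \right)} \right)} = - 212 \left(- 7 \left(-3 + 4\right)\right) 0 = - 212 \left(\left(-7\right) 1\right) 0 = \left(-212\right) \left(-7\right) 0 = 1484 \cdot 0 = 0$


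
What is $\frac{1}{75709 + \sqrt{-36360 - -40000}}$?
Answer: $\frac{75709}{5731849041} - \frac{2 \sqrt{910}}{5731849041} \approx 1.3198 \cdot 10^{-5}$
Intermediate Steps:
$\frac{1}{75709 + \sqrt{-36360 - -40000}} = \frac{1}{75709 + \sqrt{-36360 + 40000}} = \frac{1}{75709 + \sqrt{3640}} = \frac{1}{75709 + 2 \sqrt{910}}$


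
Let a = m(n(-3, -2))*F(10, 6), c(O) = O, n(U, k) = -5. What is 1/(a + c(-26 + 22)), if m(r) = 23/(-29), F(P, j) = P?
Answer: -29/346 ≈ -0.083815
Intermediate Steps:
m(r) = -23/29 (m(r) = 23*(-1/29) = -23/29)
a = -230/29 (a = -23/29*10 = -230/29 ≈ -7.9310)
1/(a + c(-26 + 22)) = 1/(-230/29 + (-26 + 22)) = 1/(-230/29 - 4) = 1/(-346/29) = -29/346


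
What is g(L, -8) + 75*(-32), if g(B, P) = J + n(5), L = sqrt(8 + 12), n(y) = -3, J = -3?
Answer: -2406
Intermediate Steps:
L = 2*sqrt(5) (L = sqrt(20) = 2*sqrt(5) ≈ 4.4721)
g(B, P) = -6 (g(B, P) = -3 - 3 = -6)
g(L, -8) + 75*(-32) = -6 + 75*(-32) = -6 - 2400 = -2406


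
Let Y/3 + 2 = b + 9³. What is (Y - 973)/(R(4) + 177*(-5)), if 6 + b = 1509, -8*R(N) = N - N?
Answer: -5717/885 ≈ -6.4599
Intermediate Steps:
R(N) = 0 (R(N) = -(N - N)/8 = -⅛*0 = 0)
b = 1503 (b = -6 + 1509 = 1503)
Y = 6690 (Y = -6 + 3*(1503 + 9³) = -6 + 3*(1503 + 729) = -6 + 3*2232 = -6 + 6696 = 6690)
(Y - 973)/(R(4) + 177*(-5)) = (6690 - 973)/(0 + 177*(-5)) = 5717/(0 - 885) = 5717/(-885) = 5717*(-1/885) = -5717/885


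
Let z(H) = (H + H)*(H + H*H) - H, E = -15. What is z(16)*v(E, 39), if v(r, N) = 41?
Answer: 356208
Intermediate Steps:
z(H) = -H + 2*H*(H + H**2) (z(H) = (2*H)*(H + H**2) - H = 2*H*(H + H**2) - H = -H + 2*H*(H + H**2))
z(16)*v(E, 39) = (16*(-1 + 2*16 + 2*16**2))*41 = (16*(-1 + 32 + 2*256))*41 = (16*(-1 + 32 + 512))*41 = (16*543)*41 = 8688*41 = 356208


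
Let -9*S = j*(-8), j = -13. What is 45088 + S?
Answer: 405688/9 ≈ 45076.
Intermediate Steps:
S = -104/9 (S = -(-13)*(-8)/9 = -⅑*104 = -104/9 ≈ -11.556)
45088 + S = 45088 - 104/9 = 405688/9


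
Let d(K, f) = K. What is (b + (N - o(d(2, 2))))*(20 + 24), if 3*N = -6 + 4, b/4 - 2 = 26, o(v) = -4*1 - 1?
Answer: 15356/3 ≈ 5118.7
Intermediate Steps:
o(v) = -5 (o(v) = -4 - 1 = -5)
b = 112 (b = 8 + 4*26 = 8 + 104 = 112)
N = -⅔ (N = (-6 + 4)/3 = (⅓)*(-2) = -⅔ ≈ -0.66667)
(b + (N - o(d(2, 2))))*(20 + 24) = (112 + (-⅔ - 1*(-5)))*(20 + 24) = (112 + (-⅔ + 5))*44 = (112 + 13/3)*44 = (349/3)*44 = 15356/3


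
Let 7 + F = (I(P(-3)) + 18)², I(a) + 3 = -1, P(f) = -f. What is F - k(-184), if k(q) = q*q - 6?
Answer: -33661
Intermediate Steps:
I(a) = -4 (I(a) = -3 - 1 = -4)
F = 189 (F = -7 + (-4 + 18)² = -7 + 14² = -7 + 196 = 189)
k(q) = -6 + q² (k(q) = q² - 6 = -6 + q²)
F - k(-184) = 189 - (-6 + (-184)²) = 189 - (-6 + 33856) = 189 - 1*33850 = 189 - 33850 = -33661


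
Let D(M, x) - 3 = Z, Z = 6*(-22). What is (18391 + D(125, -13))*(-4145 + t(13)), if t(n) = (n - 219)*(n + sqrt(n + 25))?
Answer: -124601626 - 3761972*sqrt(38) ≈ -1.4779e+8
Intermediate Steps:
t(n) = (-219 + n)*(n + sqrt(25 + n))
Z = -132
D(M, x) = -129 (D(M, x) = 3 - 132 = -129)
(18391 + D(125, -13))*(-4145 + t(13)) = (18391 - 129)*(-4145 + (13**2 - 219*13 - 219*sqrt(25 + 13) + 13*sqrt(25 + 13))) = 18262*(-4145 + (169 - 2847 - 219*sqrt(38) + 13*sqrt(38))) = 18262*(-4145 + (-2678 - 206*sqrt(38))) = 18262*(-6823 - 206*sqrt(38)) = -124601626 - 3761972*sqrt(38)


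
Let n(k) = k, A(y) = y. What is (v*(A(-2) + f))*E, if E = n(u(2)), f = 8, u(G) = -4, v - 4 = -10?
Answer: 144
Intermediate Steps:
v = -6 (v = 4 - 10 = -6)
E = -4
(v*(A(-2) + f))*E = -6*(-2 + 8)*(-4) = -6*6*(-4) = -36*(-4) = 144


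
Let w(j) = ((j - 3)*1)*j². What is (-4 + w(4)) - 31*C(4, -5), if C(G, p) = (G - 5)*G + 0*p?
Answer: 136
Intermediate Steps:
w(j) = j²*(-3 + j) (w(j) = ((-3 + j)*1)*j² = (-3 + j)*j² = j²*(-3 + j))
C(G, p) = G*(-5 + G) (C(G, p) = (-5 + G)*G + 0 = G*(-5 + G) + 0 = G*(-5 + G))
(-4 + w(4)) - 31*C(4, -5) = (-4 + 4²*(-3 + 4)) - 124*(-5 + 4) = (-4 + 16*1) - 124*(-1) = (-4 + 16) - 31*(-4) = 12 + 124 = 136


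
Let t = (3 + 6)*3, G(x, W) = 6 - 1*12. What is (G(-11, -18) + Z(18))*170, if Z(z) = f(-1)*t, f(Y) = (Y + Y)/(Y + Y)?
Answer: 3570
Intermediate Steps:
G(x, W) = -6 (G(x, W) = 6 - 12 = -6)
f(Y) = 1 (f(Y) = (2*Y)/((2*Y)) = (2*Y)*(1/(2*Y)) = 1)
t = 27 (t = 9*3 = 27)
Z(z) = 27 (Z(z) = 1*27 = 27)
(G(-11, -18) + Z(18))*170 = (-6 + 27)*170 = 21*170 = 3570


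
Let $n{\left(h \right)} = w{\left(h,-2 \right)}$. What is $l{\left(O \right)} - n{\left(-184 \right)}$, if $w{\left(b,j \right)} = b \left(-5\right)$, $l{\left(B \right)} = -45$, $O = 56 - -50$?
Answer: $-965$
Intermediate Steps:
$O = 106$ ($O = 56 + 50 = 106$)
$w{\left(b,j \right)} = - 5 b$
$n{\left(h \right)} = - 5 h$
$l{\left(O \right)} - n{\left(-184 \right)} = -45 - \left(-5\right) \left(-184\right) = -45 - 920 = -965$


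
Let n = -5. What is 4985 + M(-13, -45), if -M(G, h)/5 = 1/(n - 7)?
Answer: 59825/12 ≈ 4985.4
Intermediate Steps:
M(G, h) = 5/12 (M(G, h) = -5/(-5 - 7) = -5/(-12) = -5*(-1/12) = 5/12)
4985 + M(-13, -45) = 4985 + 5/12 = 59825/12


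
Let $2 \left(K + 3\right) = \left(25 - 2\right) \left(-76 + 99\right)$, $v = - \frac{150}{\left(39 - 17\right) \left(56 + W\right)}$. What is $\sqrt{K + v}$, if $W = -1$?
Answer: $\frac{\sqrt{126506}}{22} \approx 16.167$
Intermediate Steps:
$v = - \frac{15}{121}$ ($v = - \frac{150}{\left(39 - 17\right) \left(56 - 1\right)} = - \frac{150}{22 \cdot 55} = - \frac{150}{1210} = \left(-150\right) \frac{1}{1210} = - \frac{15}{121} \approx -0.12397$)
$K = \frac{523}{2}$ ($K = -3 + \frac{\left(25 - 2\right) \left(-76 + 99\right)}{2} = -3 + \frac{23 \cdot 23}{2} = -3 + \frac{1}{2} \cdot 529 = -3 + \frac{529}{2} = \frac{523}{2} \approx 261.5$)
$\sqrt{K + v} = \sqrt{\frac{523}{2} - \frac{15}{121}} = \sqrt{\frac{63253}{242}} = \frac{\sqrt{126506}}{22}$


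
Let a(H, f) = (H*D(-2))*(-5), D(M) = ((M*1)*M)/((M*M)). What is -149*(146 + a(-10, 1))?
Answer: -29204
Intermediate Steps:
D(M) = 1 (D(M) = (M*M)/(M²) = M²/M² = 1)
a(H, f) = -5*H (a(H, f) = (H*1)*(-5) = H*(-5) = -5*H)
-149*(146 + a(-10, 1)) = -149*(146 - 5*(-10)) = -149*(146 + 50) = -149*196 = -29204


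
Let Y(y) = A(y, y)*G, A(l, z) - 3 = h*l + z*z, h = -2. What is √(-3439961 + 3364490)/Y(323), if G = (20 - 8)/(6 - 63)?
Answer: -19*I*√75471/414744 ≈ -0.012585*I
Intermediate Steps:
A(l, z) = 3 + z² - 2*l (A(l, z) = 3 + (-2*l + z*z) = 3 + (-2*l + z²) = 3 + (z² - 2*l) = 3 + z² - 2*l)
G = -4/19 (G = 12/(-57) = 12*(-1/57) = -4/19 ≈ -0.21053)
Y(y) = -12/19 - 4*y²/19 + 8*y/19 (Y(y) = (3 + y² - 2*y)*(-4/19) = -12/19 - 4*y²/19 + 8*y/19)
√(-3439961 + 3364490)/Y(323) = √(-3439961 + 3364490)/(-12/19 - 4/19*323² + (8/19)*323) = √(-75471)/(-12/19 - 4/19*104329 + 136) = (I*√75471)/(-12/19 - 21964 + 136) = (I*√75471)/(-414744/19) = (I*√75471)*(-19/414744) = -19*I*√75471/414744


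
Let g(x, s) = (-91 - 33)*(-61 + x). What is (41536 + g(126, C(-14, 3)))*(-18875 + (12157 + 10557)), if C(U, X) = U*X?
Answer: 128514364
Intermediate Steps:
g(x, s) = 7564 - 124*x (g(x, s) = -124*(-61 + x) = 7564 - 124*x)
(41536 + g(126, C(-14, 3)))*(-18875 + (12157 + 10557)) = (41536 + (7564 - 124*126))*(-18875 + (12157 + 10557)) = (41536 + (7564 - 15624))*(-18875 + 22714) = (41536 - 8060)*3839 = 33476*3839 = 128514364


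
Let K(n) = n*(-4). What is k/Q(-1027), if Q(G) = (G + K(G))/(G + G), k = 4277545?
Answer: -8555090/3 ≈ -2.8517e+6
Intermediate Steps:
K(n) = -4*n
Q(G) = -3/2 (Q(G) = (G - 4*G)/(G + G) = (-3*G)/((2*G)) = (-3*G)*(1/(2*G)) = -3/2)
k/Q(-1027) = 4277545/(-3/2) = 4277545*(-⅔) = -8555090/3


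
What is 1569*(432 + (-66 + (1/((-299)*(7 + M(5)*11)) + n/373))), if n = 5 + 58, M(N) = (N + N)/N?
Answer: 1858156466982/3234283 ≈ 5.7452e+5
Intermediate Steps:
M(N) = 2 (M(N) = (2*N)/N = 2)
n = 63
1569*(432 + (-66 + (1/((-299)*(7 + M(5)*11)) + n/373))) = 1569*(432 + (-66 + (1/((-299)*(7 + 2*11)) + 63/373))) = 1569*(432 + (-66 + (-1/(299*(7 + 22)) + 63*(1/373)))) = 1569*(432 + (-66 + (-1/299/29 + 63/373))) = 1569*(432 + (-66 + (-1/299*1/29 + 63/373))) = 1569*(432 + (-66 + (-1/8671 + 63/373))) = 1569*(432 + (-66 + 545900/3234283)) = 1569*(432 - 212916778/3234283) = 1569*(1184293478/3234283) = 1858156466982/3234283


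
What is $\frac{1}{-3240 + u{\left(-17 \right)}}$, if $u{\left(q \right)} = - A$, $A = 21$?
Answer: $- \frac{1}{3261} \approx -0.00030665$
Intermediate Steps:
$u{\left(q \right)} = -21$ ($u{\left(q \right)} = \left(-1\right) 21 = -21$)
$\frac{1}{-3240 + u{\left(-17 \right)}} = \frac{1}{-3240 - 21} = \frac{1}{-3261} = - \frac{1}{3261}$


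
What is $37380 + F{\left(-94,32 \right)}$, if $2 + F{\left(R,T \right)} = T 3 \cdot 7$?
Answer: $38050$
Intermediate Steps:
$F{\left(R,T \right)} = -2 + 21 T$ ($F{\left(R,T \right)} = -2 + T 3 \cdot 7 = -2 + 3 T 7 = -2 + 21 T$)
$37380 + F{\left(-94,32 \right)} = 37380 + \left(-2 + 21 \cdot 32\right) = 37380 + \left(-2 + 672\right) = 37380 + 670 = 38050$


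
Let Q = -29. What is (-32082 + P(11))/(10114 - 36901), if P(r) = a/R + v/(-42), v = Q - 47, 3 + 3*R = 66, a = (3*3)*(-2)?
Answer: 673702/562527 ≈ 1.1976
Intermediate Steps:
a = -18 (a = 9*(-2) = -18)
R = 21 (R = -1 + (⅓)*66 = -1 + 22 = 21)
v = -76 (v = -29 - 47 = -76)
P(r) = 20/21 (P(r) = -18/21 - 76/(-42) = -18*1/21 - 76*(-1/42) = -6/7 + 38/21 = 20/21)
(-32082 + P(11))/(10114 - 36901) = (-32082 + 20/21)/(10114 - 36901) = -673702/21/(-26787) = -673702/21*(-1/26787) = 673702/562527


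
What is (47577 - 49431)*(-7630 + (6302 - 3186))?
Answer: 8368956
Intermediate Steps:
(47577 - 49431)*(-7630 + (6302 - 3186)) = -1854*(-7630 + 3116) = -1854*(-4514) = 8368956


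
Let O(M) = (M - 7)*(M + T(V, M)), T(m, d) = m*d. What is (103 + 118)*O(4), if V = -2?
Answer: 2652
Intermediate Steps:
T(m, d) = d*m
O(M) = -M*(-7 + M) (O(M) = (M - 7)*(M + M*(-2)) = (-7 + M)*(M - 2*M) = (-7 + M)*(-M) = -M*(-7 + M))
(103 + 118)*O(4) = (103 + 118)*(4*(7 - 1*4)) = 221*(4*(7 - 4)) = 221*(4*3) = 221*12 = 2652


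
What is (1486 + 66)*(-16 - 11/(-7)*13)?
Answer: 48112/7 ≈ 6873.1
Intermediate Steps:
(1486 + 66)*(-16 - 11/(-7)*13) = 1552*(-16 - 11*(-⅐)*13) = 1552*(-16 + (11/7)*13) = 1552*(-16 + 143/7) = 1552*(31/7) = 48112/7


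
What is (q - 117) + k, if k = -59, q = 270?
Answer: 94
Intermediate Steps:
(q - 117) + k = (270 - 117) - 59 = 153 - 59 = 94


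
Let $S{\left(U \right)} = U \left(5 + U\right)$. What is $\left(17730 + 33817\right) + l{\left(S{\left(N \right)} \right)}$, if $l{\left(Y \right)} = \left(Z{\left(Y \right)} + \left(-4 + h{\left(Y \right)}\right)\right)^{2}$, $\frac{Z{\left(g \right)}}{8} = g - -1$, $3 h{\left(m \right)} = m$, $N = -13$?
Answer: $\frac{7286467}{9} \approx 8.0961 \cdot 10^{5}$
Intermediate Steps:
$h{\left(m \right)} = \frac{m}{3}$
$Z{\left(g \right)} = 8 + 8 g$ ($Z{\left(g \right)} = 8 \left(g - -1\right) = 8 \left(g + 1\right) = 8 \left(1 + g\right) = 8 + 8 g$)
$l{\left(Y \right)} = \left(4 + \frac{25 Y}{3}\right)^{2}$ ($l{\left(Y \right)} = \left(\left(8 + 8 Y\right) + \left(-4 + \frac{Y}{3}\right)\right)^{2} = \left(4 + \frac{25 Y}{3}\right)^{2}$)
$\left(17730 + 33817\right) + l{\left(S{\left(N \right)} \right)} = \left(17730 + 33817\right) + \frac{\left(12 + 25 \left(- 13 \left(5 - 13\right)\right)\right)^{2}}{9} = 51547 + \frac{\left(12 + 25 \left(\left(-13\right) \left(-8\right)\right)\right)^{2}}{9} = 51547 + \frac{\left(12 + 25 \cdot 104\right)^{2}}{9} = 51547 + \frac{\left(12 + 2600\right)^{2}}{9} = 51547 + \frac{2612^{2}}{9} = 51547 + \frac{1}{9} \cdot 6822544 = 51547 + \frac{6822544}{9} = \frac{7286467}{9}$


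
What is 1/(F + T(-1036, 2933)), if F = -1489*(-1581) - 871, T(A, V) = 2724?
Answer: 1/2355962 ≈ 4.2445e-7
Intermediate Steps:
F = 2353238 (F = 2354109 - 871 = 2353238)
1/(F + T(-1036, 2933)) = 1/(2353238 + 2724) = 1/2355962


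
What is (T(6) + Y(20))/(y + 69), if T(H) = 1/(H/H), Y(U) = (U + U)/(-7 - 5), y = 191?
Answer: -7/780 ≈ -0.0089744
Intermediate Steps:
Y(U) = -U/6 (Y(U) = (2*U)/(-12) = (2*U)*(-1/12) = -U/6)
T(H) = 1 (T(H) = 1/1 = 1)
(T(6) + Y(20))/(y + 69) = (1 - ⅙*20)/(191 + 69) = (1 - 10/3)/260 = -7/3*1/260 = -7/780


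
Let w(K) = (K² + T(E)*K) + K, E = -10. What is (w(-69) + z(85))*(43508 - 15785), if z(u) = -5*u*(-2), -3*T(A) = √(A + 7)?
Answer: 153640866 + 637629*I*√3 ≈ 1.5364e+8 + 1.1044e+6*I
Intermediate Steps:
T(A) = -√(7 + A)/3 (T(A) = -√(A + 7)/3 = -√(7 + A)/3)
w(K) = K + K² - I*K*√3/3 (w(K) = (K² + (-√(7 - 10)/3)*K) + K = (K² + (-I*√3/3)*K) + K = (K² - I*K*√3/3) + K = K + K² - I*K*√3/3)
z(u) = 10*u
(w(-69) + z(85))*(43508 - 15785) = ((⅓)*(-69)*(3 + 3*(-69) - I*√3) + 10*85)*(43508 - 15785) = ((⅓)*(-69)*(3 - 207 - I*√3) + 850)*27723 = ((⅓)*(-69)*(-204 - I*√3) + 850)*27723 = ((4692 + 23*I*√3) + 850)*27723 = (5542 + 23*I*√3)*27723 = 153640866 + 637629*I*√3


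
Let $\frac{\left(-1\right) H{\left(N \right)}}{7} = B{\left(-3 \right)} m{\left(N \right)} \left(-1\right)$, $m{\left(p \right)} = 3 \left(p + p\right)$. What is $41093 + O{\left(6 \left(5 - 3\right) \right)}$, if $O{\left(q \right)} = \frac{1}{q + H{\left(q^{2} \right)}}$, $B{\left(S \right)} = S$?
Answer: $\frac{745098275}{18132} \approx 41093.0$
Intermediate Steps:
$m{\left(p \right)} = 6 p$ ($m{\left(p \right)} = 3 \cdot 2 p = 6 p$)
$H{\left(N \right)} = - 126 N$ ($H{\left(N \right)} = - 7 - 3 \cdot 6 N \left(-1\right) = - 7 - 18 N \left(-1\right) = - 7 \cdot 18 N = - 126 N$)
$O{\left(q \right)} = \frac{1}{q - 126 q^{2}}$
$41093 + O{\left(6 \left(5 - 3\right) \right)} = 41093 + \frac{1}{6 \left(5 - 3\right) \left(1 - 126 \cdot 6 \left(5 - 3\right)\right)} = 41093 + \frac{1}{6 \cdot 2 \left(1 - 126 \cdot 6 \cdot 2\right)} = 41093 + \frac{1}{12 \left(1 - 1512\right)} = 41093 + \frac{1}{12 \left(-1511\right)} = 41093 + \frac{1}{12} \left(- \frac{1}{1511}\right) = 41093 - \frac{1}{18132} = \frac{745098275}{18132}$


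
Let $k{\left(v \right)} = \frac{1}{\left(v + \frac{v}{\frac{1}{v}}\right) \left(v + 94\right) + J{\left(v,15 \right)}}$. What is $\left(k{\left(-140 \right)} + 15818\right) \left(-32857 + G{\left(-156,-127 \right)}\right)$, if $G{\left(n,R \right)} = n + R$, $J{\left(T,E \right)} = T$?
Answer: $- \frac{23466194396143}{44765} \approx -5.2421 \cdot 10^{8}$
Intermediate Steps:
$G{\left(n,R \right)} = R + n$
$k{\left(v \right)} = \frac{1}{v + \left(94 + v\right) \left(v + v^{2}\right)}$ ($k{\left(v \right)} = \frac{1}{\left(v + \frac{v}{\frac{1}{v}}\right) \left(v + 94\right) + v} = \frac{1}{\left(v + v v\right) \left(94 + v\right) + v} = \frac{1}{\left(v + v^{2}\right) \left(94 + v\right) + v} = \frac{1}{\left(94 + v\right) \left(v + v^{2}\right) + v} = \frac{1}{v + \left(94 + v\right) \left(v + v^{2}\right)}$)
$\left(k{\left(-140 \right)} + 15818\right) \left(-32857 + G{\left(-156,-127 \right)}\right) = \left(\frac{1}{\left(-140\right) \left(95 + \left(-140\right)^{2} + 95 \left(-140\right)\right)} + 15818\right) \left(-32857 - 283\right) = \left(- \frac{1}{140 \left(95 + 19600 - 13300\right)} + 15818\right) \left(-32857 - 283\right) = \left(- \frac{1}{140 \cdot 6395} + 15818\right) \left(-33140\right) = \left(\left(- \frac{1}{140}\right) \frac{1}{6395} + 15818\right) \left(-33140\right) = \left(- \frac{1}{895300} + 15818\right) \left(-33140\right) = \frac{14161855399}{895300} \left(-33140\right) = - \frac{23466194396143}{44765}$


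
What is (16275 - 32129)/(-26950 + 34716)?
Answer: -7927/3883 ≈ -2.0415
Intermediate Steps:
(16275 - 32129)/(-26950 + 34716) = -15854/7766 = -15854*1/7766 = -7927/3883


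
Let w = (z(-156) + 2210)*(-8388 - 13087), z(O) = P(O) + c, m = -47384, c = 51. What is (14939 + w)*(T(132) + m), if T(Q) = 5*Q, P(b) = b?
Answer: 2111454569664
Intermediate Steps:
z(O) = 51 + O (z(O) = O + 51 = 51 + O)
w = -45204875 (w = ((51 - 156) + 2210)*(-8388 - 13087) = (-105 + 2210)*(-21475) = 2105*(-21475) = -45204875)
(14939 + w)*(T(132) + m) = (14939 - 45204875)*(5*132 - 47384) = -45189936*(660 - 47384) = -45189936*(-46724) = 2111454569664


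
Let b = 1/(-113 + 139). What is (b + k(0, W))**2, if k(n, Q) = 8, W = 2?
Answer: 43681/676 ≈ 64.617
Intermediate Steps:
b = 1/26 ≈ 0.038462
(b + k(0, W))**2 = (1/26 + 8)**2 = (209/26)**2 = 43681/676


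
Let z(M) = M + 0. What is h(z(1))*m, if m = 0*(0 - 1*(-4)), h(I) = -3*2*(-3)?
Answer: 0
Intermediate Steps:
z(M) = M
h(I) = 18 (h(I) = -6*(-3) = 18)
m = 0 (m = 0*(0 + 4) = 0*4 = 0)
h(z(1))*m = 18*0 = 0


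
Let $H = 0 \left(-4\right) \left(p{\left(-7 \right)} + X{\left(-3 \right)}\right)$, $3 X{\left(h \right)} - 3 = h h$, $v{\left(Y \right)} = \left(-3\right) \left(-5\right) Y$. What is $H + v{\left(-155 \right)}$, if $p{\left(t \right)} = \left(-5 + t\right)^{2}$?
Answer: $-2325$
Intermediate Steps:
$v{\left(Y \right)} = 15 Y$
$X{\left(h \right)} = 1 + \frac{h^{2}}{3}$ ($X{\left(h \right)} = 1 + \frac{h h}{3} = 1 + \frac{h^{2}}{3}$)
$H = 0$ ($H = 0 \left(-4\right) \left(\left(-5 - 7\right)^{2} + \left(1 + \frac{\left(-3\right)^{2}}{3}\right)\right) = 0 \left(\left(-12\right)^{2} + \left(1 + \frac{1}{3} \cdot 9\right)\right) = 0 \left(144 + \left(1 + 3\right)\right) = 0 \left(144 + 4\right) = 0 \cdot 148 = 0$)
$H + v{\left(-155 \right)} = 0 + 15 \left(-155\right) = 0 - 2325 = -2325$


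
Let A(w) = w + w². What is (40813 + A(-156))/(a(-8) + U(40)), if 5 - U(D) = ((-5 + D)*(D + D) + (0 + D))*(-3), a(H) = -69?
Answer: 64993/8456 ≈ 7.6860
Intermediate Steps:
U(D) = 5 + 3*D + 6*D*(-5 + D) (U(D) = 5 - ((-5 + D)*(D + D) + (0 + D))*(-3) = 5 - ((-5 + D)*(2*D) + D)*(-3) = 5 - (2*D*(-5 + D) + D)*(-3) = 5 - (D + 2*D*(-5 + D))*(-3) = 5 - (-3*D - 6*D*(-5 + D)) = 5 + (3*D + 6*D*(-5 + D)) = 5 + 3*D + 6*D*(-5 + D))
(40813 + A(-156))/(a(-8) + U(40)) = (40813 - 156*(1 - 156))/(-69 + (5 - 27*40 + 6*40²)) = (40813 - 156*(-155))/(-69 + (5 - 1080 + 6*1600)) = (40813 + 24180)/(-69 + (5 - 1080 + 9600)) = 64993/(-69 + 8525) = 64993/8456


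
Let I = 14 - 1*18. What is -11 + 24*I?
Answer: -107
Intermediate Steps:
I = -4 (I = 14 - 18 = -4)
-11 + 24*I = -11 + 24*(-4) = -11 - 96 = -107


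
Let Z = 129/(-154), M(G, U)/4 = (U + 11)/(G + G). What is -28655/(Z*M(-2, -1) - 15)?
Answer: 441287/102 ≈ 4326.3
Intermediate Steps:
M(G, U) = 2*(11 + U)/G (M(G, U) = 4*((U + 11)/(G + G)) = 4*((11 + U)/((2*G))) = 4*((11 + U)*(1/(2*G))) = 4*((11 + U)/(2*G)) = 2*(11 + U)/G)
Z = -129/154 (Z = 129*(-1/154) = -129/154 ≈ -0.83766)
-28655/(Z*M(-2, -1) - 15) = -28655/(-129*(11 - 1)/(77*(-2)) - 15) = -28655/(-129*(-1)*10/(77*2) - 15) = -28655/(-129/154*(-10) - 15) = -28655/(645/77 - 15) = -28655/(-510/77) = -28655*(-77/510) = 441287/102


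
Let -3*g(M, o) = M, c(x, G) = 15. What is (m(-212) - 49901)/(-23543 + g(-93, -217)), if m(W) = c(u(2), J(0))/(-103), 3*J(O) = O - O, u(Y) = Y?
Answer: 2569909/1210868 ≈ 2.1224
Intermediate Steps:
J(O) = 0 (J(O) = (O - O)/3 = (⅓)*0 = 0)
g(M, o) = -M/3
m(W) = -15/103 (m(W) = 15/(-103) = 15*(-1/103) = -15/103)
(m(-212) - 49901)/(-23543 + g(-93, -217)) = (-15/103 - 49901)/(-23543 - ⅓*(-93)) = -5139818/(103*(-23543 + 31)) = -5139818/103/(-23512) = -5139818/103*(-1/23512) = 2569909/1210868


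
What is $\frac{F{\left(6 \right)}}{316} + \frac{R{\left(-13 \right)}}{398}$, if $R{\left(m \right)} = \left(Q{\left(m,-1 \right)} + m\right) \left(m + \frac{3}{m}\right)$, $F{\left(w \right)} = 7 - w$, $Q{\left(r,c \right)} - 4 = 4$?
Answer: $\frac{138467}{817492} \approx 0.16938$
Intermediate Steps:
$Q{\left(r,c \right)} = 8$ ($Q{\left(r,c \right)} = 4 + 4 = 8$)
$R{\left(m \right)} = \left(8 + m\right) \left(m + \frac{3}{m}\right)$
$\frac{F{\left(6 \right)}}{316} + \frac{R{\left(-13 \right)}}{398} = \frac{7 - 6}{316} + \frac{3 + \left(-13\right)^{2} + 8 \left(-13\right) + \frac{24}{-13}}{398} = \left(7 - 6\right) \frac{1}{316} + \left(3 + 169 - 104 + 24 \left(- \frac{1}{13}\right)\right) \frac{1}{398} = 1 \cdot \frac{1}{316} + \left(3 + 169 - 104 - \frac{24}{13}\right) \frac{1}{398} = \frac{1}{316} + \frac{860}{13} \cdot \frac{1}{398} = \frac{1}{316} + \frac{430}{2587} = \frac{138467}{817492}$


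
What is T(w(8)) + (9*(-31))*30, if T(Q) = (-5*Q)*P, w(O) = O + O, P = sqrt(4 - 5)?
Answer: -8370 - 80*I ≈ -8370.0 - 80.0*I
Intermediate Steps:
P = I (P = sqrt(-1) = I ≈ 1.0*I)
w(O) = 2*O
T(Q) = -5*I*Q (T(Q) = (-5*Q)*I = -5*I*Q)
T(w(8)) + (9*(-31))*30 = -5*I*2*8 + (9*(-31))*30 = -5*I*16 - 279*30 = -80*I - 8370 = -8370 - 80*I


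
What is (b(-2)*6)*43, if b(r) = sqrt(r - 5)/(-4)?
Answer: -129*I*sqrt(7)/2 ≈ -170.65*I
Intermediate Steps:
b(r) = -sqrt(-5 + r)/4 (b(r) = sqrt(-5 + r)*(-1/4) = -sqrt(-5 + r)/4)
(b(-2)*6)*43 = (-sqrt(-5 - 2)/4*6)*43 = (-I*sqrt(7)/4*6)*43 = -3*I*sqrt(7)/2*43 = -129*I*sqrt(7)/2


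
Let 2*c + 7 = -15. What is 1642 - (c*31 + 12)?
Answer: 1971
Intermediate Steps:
c = -11 (c = -7/2 + (½)*(-15) = -7/2 - 15/2 = -11)
1642 - (c*31 + 12) = 1642 - (-11*31 + 12) = 1642 - (-341 + 12) = 1642 - 1*(-329) = 1642 + 329 = 1971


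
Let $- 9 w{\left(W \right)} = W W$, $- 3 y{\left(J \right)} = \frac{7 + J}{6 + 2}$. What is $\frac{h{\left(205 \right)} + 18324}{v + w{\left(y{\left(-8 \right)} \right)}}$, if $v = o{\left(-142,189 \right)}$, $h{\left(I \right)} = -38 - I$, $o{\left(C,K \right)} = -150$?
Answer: $- \frac{93731904}{777601} \approx -120.54$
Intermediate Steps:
$v = -150$
$y{\left(J \right)} = - \frac{7}{24} - \frac{J}{24}$ ($y{\left(J \right)} = - \frac{\left(7 + J\right) \frac{1}{6 + 2}}{3} = - \frac{\left(7 + J\right) \frac{1}{8}}{3} = - \frac{\frac{7}{8} + \frac{J}{8}}{3} = - \frac{7}{24} - \frac{J}{24}$)
$w{\left(W \right)} = - \frac{W^{2}}{9}$ ($w{\left(W \right)} = - \frac{W W}{9} = - \frac{W^{2}}{9}$)
$\frac{h{\left(205 \right)} + 18324}{v + w{\left(y{\left(-8 \right)} \right)}} = \frac{\left(-38 - 205\right) + 18324}{-150 - \frac{\left(- \frac{7}{24} - - \frac{1}{3}\right)^{2}}{9}} = \frac{\left(-38 - 205\right) + 18324}{-150 - \frac{\left(- \frac{7}{24} + \frac{1}{3}\right)^{2}}{9}} = \frac{-243 + 18324}{-150 - \frac{1}{9 \cdot 576}} = \frac{18081}{-150 - \frac{1}{5184}} = \frac{18081}{- \frac{777601}{5184}} = 18081 \left(- \frac{5184}{777601}\right) = - \frac{93731904}{777601}$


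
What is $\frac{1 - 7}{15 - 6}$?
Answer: $- \frac{2}{3} \approx -0.66667$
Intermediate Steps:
$\frac{1 - 7}{15 - 6} = - \frac{6}{9} = \left(-6\right) \frac{1}{9} = - \frac{2}{3}$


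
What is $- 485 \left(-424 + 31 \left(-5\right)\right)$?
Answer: $280815$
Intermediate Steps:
$- 485 \left(-424 + 31 \left(-5\right)\right) = - 485 \left(-424 - 155\right) = \left(-485\right) \left(-579\right) = 280815$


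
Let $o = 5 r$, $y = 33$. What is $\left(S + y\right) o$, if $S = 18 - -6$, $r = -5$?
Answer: $-1425$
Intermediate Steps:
$S = 24$ ($S = 18 + 6 = 24$)
$o = -25$ ($o = 5 \left(-5\right) = -25$)
$\left(S + y\right) o = \left(24 + 33\right) \left(-25\right) = 57 \left(-25\right) = -1425$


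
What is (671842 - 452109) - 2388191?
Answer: -2168458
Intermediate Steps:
(671842 - 452109) - 2388191 = 219733 - 2388191 = -2168458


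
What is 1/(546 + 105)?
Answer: 1/651 ≈ 0.0015361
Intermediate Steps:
1/(546 + 105) = 1/651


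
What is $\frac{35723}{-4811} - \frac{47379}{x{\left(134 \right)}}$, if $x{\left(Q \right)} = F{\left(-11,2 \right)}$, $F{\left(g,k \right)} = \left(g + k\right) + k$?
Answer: $\frac{227690308}{33677} \approx 6761.0$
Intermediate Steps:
$F{\left(g,k \right)} = g + 2 k$
$x{\left(Q \right)} = -7$ ($x{\left(Q \right)} = -11 + 2 \cdot 2 = -11 + 4 = -7$)
$\frac{35723}{-4811} - \frac{47379}{x{\left(134 \right)}} = \frac{35723}{-4811} - \frac{47379}{-7} = 35723 \left(- \frac{1}{4811}\right) - - \frac{47379}{7} = - \frac{35723}{4811} + \frac{47379}{7} = \frac{227690308}{33677}$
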